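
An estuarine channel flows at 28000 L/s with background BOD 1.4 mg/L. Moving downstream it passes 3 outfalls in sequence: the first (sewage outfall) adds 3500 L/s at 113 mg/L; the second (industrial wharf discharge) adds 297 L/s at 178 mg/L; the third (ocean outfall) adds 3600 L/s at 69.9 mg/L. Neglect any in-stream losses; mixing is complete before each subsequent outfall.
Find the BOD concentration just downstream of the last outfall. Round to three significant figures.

20.9 mg/L

Below outfall 1: Q → 31500 L/s, C = (28000·1.400 + 3500·113.0)/31500 = 13.80 mg/L.
Below outfall 2: Q → 31800 L/s, C = (31500·13.80 + 297.0·178.0)/31800 = 15.33 mg/L.
Below outfall 3: Q → 35400 L/s, C = (31800·15.33 + 3600·69.90)/35400 = 20.88 mg/L.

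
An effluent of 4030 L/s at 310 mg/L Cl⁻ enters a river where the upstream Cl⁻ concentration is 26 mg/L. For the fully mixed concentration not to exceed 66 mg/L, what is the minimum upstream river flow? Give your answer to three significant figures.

Set C_mix = 66: (Q·26.00 + 4030·310.0) / (Q + 4030) = 66
→ Q = 4030·(310.0 − 66)/(66 − 26.00) = 24580 L/s.

24600 L/s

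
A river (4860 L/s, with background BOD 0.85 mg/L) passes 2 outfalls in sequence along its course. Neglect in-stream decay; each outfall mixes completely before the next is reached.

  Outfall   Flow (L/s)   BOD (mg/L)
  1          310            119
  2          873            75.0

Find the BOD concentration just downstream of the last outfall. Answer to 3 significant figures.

17.6 mg/L

Outfall 1: combined Q = 5170 L/s; C = (4860·0.8500 + 310.0·119.0)/5170 = 7.934 mg/L.
Outfall 2: combined Q = 6043 L/s; C = (5170·7.934 + 873.0·75.00)/6043 = 17.62 mg/L.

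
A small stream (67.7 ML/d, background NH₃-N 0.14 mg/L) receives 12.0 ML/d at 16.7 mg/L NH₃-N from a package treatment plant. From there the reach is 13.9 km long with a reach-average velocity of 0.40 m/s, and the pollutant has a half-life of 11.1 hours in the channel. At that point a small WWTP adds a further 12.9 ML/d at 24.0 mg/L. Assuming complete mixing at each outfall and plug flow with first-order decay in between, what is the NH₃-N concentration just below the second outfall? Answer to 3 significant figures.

Flow-weighted average: C = (67.70·0.1400 + 12.00·16.70) / 79.70 = 209.9/79.70 = 2.633 mg/L; combined flow 79.70 ML/d.
Travel time t = 13.9·1000 / 0.40 = 34750 s = 9.653 h.
Half-life 11.1 h → k = ln 2 / 11.1 = 0.06245 h⁻¹ = 1.499 d⁻¹.
Decay over the reach: 2.633·exp(−kt) = 2.633·0.5473 = 1.441 mg/L.
Second outfall: C = (79.70·1.441 + 12.90·24.00)/92.60 = 4.584 mg/L.

4.58 mg/L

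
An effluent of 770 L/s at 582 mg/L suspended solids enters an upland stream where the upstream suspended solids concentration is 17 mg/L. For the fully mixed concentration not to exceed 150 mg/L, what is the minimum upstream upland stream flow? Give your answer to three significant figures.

2500 L/s

Set C_mix = 150: (Q·17.00 + 770.0·582.0) / (Q + 770.0) = 150
→ Q = 770.0·(582.0 − 150)/(150 − 17.00) = 2501 L/s.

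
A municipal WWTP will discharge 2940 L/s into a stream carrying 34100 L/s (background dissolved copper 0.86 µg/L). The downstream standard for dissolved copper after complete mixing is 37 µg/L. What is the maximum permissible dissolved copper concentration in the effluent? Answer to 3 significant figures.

At the limit, (Qr·Cr + Qe·Cₑ)/(Qr + Qe) = 37:
Cₑ = (37040·37 − 34100·0.8600) / 2940 = 456.2 µg/L.

456 µg/L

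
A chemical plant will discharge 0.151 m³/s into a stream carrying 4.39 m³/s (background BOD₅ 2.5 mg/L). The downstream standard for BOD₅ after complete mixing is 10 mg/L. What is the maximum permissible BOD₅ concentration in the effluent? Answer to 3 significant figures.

228 mg/L

At the limit, (Qr·Cr + Qe·Cₑ)/(Qr + Qe) = 10:
Cₑ = (4.541·10 − 4.390·2.500) / 0.1510 = 228.0 mg/L.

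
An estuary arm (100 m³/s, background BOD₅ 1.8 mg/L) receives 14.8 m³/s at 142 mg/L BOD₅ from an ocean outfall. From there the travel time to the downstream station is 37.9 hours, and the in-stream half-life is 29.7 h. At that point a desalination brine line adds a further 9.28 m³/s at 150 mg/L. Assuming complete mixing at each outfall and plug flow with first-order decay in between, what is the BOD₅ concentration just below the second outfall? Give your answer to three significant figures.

18.8 mg/L

Mass balance: C = (100.0·1.800 + 14.80·142.0) / 114.8 = 2282/114.8 = 19.87 mg/L; combined flow 114.8 m³/s.
Half-life 29.7 h → k = ln 2 / 29.7 = 0.02334 h⁻¹ = 0.5601 d⁻¹.
Applying C = C₀e^(−kt): 19.87 × 0.4129 = 8.206 mg/L.
At the second outfall, C = (114.8·8.206 + 9.280·150.0) / (114.8 + 9.280) = 18.81 mg/L.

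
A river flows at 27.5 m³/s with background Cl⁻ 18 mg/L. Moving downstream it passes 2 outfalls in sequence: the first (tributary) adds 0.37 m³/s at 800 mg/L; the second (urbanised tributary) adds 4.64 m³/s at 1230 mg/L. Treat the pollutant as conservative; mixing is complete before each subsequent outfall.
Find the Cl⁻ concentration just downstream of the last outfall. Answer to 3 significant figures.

200 mg/L

Outfall 1: combined Q = 27.87 m³/s; C = (27.50·18.00 + 0.3700·800.0)/27.87 = 28.38 mg/L.
Outfall 2: combined Q = 32.51 m³/s; C = (27.87·28.38 + 4.640·1230)/32.51 = 199.9 mg/L.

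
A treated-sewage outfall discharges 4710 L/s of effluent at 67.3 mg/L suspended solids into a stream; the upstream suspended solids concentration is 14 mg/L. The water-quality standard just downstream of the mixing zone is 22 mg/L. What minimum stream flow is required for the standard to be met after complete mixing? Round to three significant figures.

26700 L/s

Set C_mix = 22: (Q·14.00 + 4710·67.30) / (Q + 4710) = 22
→ Q = 4710·(67.30 − 22)/(22 − 14.00) = 26670 L/s.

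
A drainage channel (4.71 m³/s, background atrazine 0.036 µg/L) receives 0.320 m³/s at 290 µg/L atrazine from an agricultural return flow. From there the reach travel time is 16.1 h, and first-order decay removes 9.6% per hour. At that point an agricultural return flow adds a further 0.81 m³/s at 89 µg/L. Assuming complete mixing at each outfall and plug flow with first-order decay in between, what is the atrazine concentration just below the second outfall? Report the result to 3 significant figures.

15.5 µg/L

Mixed concentration C = ΣQC/ΣQ = (4.710·0.03600 + 0.3200·290.0) / 5.030 = 92.97/5.030 = 18.48 µg/L; combined flow 5.030 m³/s.
9.6%/h lost → k = −ln(1 − 0.096) = 0.1009 h⁻¹.
After decay, C = 18.48 × e^(−kt) = 18.48 × 0.1969 = 3.640 µg/L.
Second outfall: C = (5.030·3.640 + 0.8100·89.00)/5.840 = 15.48 µg/L.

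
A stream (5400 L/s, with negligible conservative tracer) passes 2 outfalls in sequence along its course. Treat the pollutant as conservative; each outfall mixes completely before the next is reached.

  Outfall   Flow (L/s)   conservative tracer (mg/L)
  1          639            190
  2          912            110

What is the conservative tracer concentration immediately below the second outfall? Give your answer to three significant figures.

31.9 mg/L

Outfall 1: combined Q = 6039 L/s; C = (5400·0 + 639.0·190.0)/6039 = 20.10 mg/L.
Outfall 2: combined Q = 6951 L/s; C = (6039·20.10 + 912.0·110.0)/6951 = 31.90 mg/L.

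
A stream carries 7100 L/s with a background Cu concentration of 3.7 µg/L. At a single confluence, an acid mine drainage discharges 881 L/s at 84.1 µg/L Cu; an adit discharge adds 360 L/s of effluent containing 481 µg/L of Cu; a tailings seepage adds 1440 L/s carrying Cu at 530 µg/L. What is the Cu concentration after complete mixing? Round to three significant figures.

106 µg/L

Mass balance: C = (7100·3.700 + 881.0·84.10 + 360.0·481.0 + 1440·530.0) / 9781 = 1037000/9781 = 106.0 µg/L.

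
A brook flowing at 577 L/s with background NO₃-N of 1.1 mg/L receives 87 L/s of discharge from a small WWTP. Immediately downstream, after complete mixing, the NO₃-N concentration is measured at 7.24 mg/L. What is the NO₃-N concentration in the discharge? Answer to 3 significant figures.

48.0 mg/L

Mass balance: 577.0·1.100 + 87.00·Cₑ = 664.0·7.240
→ Cₑ = (664.0·7.240 − 577.0·1.100) / 87.00 = 47.96 mg/L.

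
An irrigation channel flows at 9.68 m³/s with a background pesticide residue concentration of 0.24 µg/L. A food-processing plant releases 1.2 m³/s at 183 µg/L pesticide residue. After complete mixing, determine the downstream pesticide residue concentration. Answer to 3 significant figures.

Conservation of mass: C = (9.680·0.2400 + 1.200·183.0) / 10.88 = 221.9/10.88 = 20.40 µg/L.

20.4 µg/L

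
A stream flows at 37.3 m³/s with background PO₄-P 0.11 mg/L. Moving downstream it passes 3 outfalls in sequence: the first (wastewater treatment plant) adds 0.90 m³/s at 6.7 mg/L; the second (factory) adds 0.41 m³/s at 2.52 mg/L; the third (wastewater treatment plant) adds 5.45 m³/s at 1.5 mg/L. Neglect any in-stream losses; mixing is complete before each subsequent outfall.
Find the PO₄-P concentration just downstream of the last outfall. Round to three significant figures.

0.439 mg/L

Outfall 1: combined Q = 38.20 m³/s; C = (37.30·0.1100 + 0.9000·6.700)/38.20 = 0.2653 mg/L.
Outfall 2: combined Q = 38.61 m³/s; C = (38.20·0.2653 + 0.4100·2.520)/38.61 = 0.2892 mg/L.
Outfall 3: combined Q = 44.06 m³/s; C = (38.61·0.2892 + 5.450·1.500)/44.06 = 0.4390 mg/L.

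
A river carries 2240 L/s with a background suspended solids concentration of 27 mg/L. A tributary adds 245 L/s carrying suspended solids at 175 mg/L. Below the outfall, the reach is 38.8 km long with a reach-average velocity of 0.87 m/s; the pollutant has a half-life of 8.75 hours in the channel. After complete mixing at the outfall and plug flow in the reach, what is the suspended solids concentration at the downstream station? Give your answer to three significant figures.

After mixing, C = (2240·27.00 + 245.0·175.0) / 2485 = 103400/2485 = 41.59 mg/L.
Travel time t = 38.8·1000 / 0.87 = 44600 s = 12.39 h.
Half-life 8.75 h → k = ln 2 / 8.75 = 0.07922 h⁻¹ = 1.901 d⁻¹.
First-order decay: C = 41.59·exp(−k·t) = 41.59·0.3748 = 15.59 mg/L.

15.6 mg/L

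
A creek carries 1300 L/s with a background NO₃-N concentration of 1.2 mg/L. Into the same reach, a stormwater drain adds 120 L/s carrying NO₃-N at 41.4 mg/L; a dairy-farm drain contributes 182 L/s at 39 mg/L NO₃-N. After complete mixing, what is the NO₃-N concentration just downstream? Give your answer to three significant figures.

Mass balance: C = (1300·1.200 + 120.0·41.40 + 182.0·39.00) / 1602 = 13630/1602 = 8.506 mg/L.

8.51 mg/L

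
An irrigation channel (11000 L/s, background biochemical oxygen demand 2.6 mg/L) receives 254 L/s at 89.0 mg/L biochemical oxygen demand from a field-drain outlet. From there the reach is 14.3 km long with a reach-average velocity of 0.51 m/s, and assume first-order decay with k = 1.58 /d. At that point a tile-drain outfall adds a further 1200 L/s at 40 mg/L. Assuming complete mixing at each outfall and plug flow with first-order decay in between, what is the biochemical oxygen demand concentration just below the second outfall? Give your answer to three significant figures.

6.32 mg/L

Mixed concentration C = ΣQC/ΣQ = (11000·2.600 + 254.0·89.00) / 11250 = 51210/11250 = 4.550 mg/L; combined flow 11250 L/s.
Travel time t = 14.3·1000 / 0.51 = 28040 s = 7.789 h.
Applying C = C₀e^(−kt): 4.550 × 0.5988 = 2.725 mg/L.
Second outfall: C = (11250·2.725 + 1200·40.00)/12450 = 6.316 mg/L.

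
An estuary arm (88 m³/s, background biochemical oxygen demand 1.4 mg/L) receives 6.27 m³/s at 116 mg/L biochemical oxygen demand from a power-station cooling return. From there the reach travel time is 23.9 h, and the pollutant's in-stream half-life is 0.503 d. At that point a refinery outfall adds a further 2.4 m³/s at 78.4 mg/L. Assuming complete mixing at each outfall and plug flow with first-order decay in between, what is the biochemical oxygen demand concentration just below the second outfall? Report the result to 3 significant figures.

Flow-weighted average: C = (88.00·1.400 + 6.270·116.0) / 94.27 = 850.5/94.27 = 9.022 mg/L; combined flow 94.27 m³/s.
Half-life 0.503 d → k = ln 2 / 0.503 = 1.378 d⁻¹.
After decay, C = 9.022 × e^(−kt) = 9.022 × 0.2535 = 2.287 mg/L.
Second outfall: C = (94.27·2.287 + 2.400·78.40)/96.67 = 4.177 mg/L.

4.18 mg/L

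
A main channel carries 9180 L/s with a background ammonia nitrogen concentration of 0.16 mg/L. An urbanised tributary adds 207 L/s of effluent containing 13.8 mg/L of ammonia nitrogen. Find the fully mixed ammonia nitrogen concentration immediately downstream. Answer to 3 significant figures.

Flow-weighted average: C = (9180·0.1600 + 207.0·13.80) / 9387 = 4325/9387 = 0.4608 mg/L.

0.461 mg/L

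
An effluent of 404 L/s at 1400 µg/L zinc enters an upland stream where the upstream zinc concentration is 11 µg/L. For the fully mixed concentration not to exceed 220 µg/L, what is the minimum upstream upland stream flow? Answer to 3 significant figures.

Set C_mix = 220: (Q·11.00 + 404.0·1400) / (Q + 404.0) = 220
→ Q = 404.0·(1400 − 220)/(220 − 11.00) = 2281 L/s.

2280 L/s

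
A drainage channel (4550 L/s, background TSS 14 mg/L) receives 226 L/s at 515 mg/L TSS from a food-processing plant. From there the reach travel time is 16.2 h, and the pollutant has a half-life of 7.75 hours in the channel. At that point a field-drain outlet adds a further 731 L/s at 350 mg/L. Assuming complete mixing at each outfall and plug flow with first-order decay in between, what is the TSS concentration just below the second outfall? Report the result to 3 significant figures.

54.1 mg/L

Flow-weighted average: C = (4550·14.00 + 226.0·515.0) / 4776 = 180100/4776 = 37.71 mg/L; combined flow 4776 L/s.
Half-life 7.75 h → k = ln 2 / 7.75 = 0.08944 h⁻¹ = 2.147 d⁻¹.
Applying C = C₀e^(−kt): 37.71 × 0.2348 = 8.855 mg/L.
Second outfall: C = (4776·8.855 + 731.0·350.0)/5507 = 54.14 mg/L.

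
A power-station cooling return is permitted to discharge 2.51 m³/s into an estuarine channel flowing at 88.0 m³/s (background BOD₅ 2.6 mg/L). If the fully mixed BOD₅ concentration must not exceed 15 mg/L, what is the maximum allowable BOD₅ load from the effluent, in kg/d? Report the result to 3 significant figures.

97500 kg/d

Mass balance at the limit: 88.00·2.600 + 2.510·Cₑ = 90.51·15 → Cₑ = 449.7 mg/L.
Load = 2.510 m³/s × 449.7 g/m³ × 86 400 s/d = 97530 kg/d.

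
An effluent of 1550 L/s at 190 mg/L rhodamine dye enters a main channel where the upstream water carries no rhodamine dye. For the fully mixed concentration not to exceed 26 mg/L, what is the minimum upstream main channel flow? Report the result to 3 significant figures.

Set C_mix = 26: (Q·0 + 1550·190.0) / (Q + 1550) = 26
→ Q = 1550·(190.0 − 26)/(26 − 0) = 9777 L/s.

9780 L/s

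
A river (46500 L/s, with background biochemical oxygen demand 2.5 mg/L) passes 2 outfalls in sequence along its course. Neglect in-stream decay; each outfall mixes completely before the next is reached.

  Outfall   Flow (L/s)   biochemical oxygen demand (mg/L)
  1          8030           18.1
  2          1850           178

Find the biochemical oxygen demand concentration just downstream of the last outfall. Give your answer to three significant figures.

Outfall 1: combined Q = 54530 L/s; C = (46500·2.500 + 8030·18.10)/54530 = 4.797 mg/L.
Outfall 2: combined Q = 56380 L/s; C = (54530·4.797 + 1850·178.0)/56380 = 10.48 mg/L.

10.5 mg/L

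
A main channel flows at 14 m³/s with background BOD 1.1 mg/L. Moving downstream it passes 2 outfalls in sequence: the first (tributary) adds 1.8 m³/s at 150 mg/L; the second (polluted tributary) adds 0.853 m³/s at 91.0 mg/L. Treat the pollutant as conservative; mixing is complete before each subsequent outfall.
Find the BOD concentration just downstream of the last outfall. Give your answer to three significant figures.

After outfall 1: Q = 14.00 + 1.800 = 15.80 m³/s; C = (14.00·1.100 + 1.800·150.0)/15.80 = 18.06 mg/L.
After outfall 2: Q = 15.80 + 0.8530 = 16.65 m³/s; C = (15.80·18.06 + 0.8530·91.00)/16.65 = 21.80 mg/L.

21.8 mg/L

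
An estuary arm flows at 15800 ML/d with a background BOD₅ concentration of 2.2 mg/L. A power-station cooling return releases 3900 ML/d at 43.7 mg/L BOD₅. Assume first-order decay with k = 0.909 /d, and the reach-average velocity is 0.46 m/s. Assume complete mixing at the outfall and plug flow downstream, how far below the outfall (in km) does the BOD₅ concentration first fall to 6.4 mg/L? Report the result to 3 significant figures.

Mass balance: C = (15800·2.200 + 3900·43.70) / 19700 = 205200/19700 = 10.42 mg/L.
Set 10.42·exp(−k·t) = 6.4 → t = ln(10.42/6.4)/k = 46290 s = 12.86 h.
Distance = v·t = 0.46·46290 = 21290 m = 21.29 km.

21.3 km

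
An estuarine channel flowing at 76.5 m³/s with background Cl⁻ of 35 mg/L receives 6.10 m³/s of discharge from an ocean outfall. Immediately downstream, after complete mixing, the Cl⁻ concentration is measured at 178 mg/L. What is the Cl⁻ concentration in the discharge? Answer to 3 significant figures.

1970 mg/L

Mass balance: 76.50·35.00 + 6.100·Cₑ = 82.60·178.0
→ Cₑ = (82.60·178.0 − 76.50·35.00) / 6.100 = 1971 mg/L.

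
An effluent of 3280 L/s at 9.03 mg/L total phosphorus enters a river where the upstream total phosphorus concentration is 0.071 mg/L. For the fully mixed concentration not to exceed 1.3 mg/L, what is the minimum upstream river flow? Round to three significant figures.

20600 L/s

Set C_mix = 1.3: (Q·0.07100 + 3280·9.030) / (Q + 3280) = 1.3
→ Q = 3280·(9.030 − 1.3)/(1.3 − 0.07100) = 20630 L/s.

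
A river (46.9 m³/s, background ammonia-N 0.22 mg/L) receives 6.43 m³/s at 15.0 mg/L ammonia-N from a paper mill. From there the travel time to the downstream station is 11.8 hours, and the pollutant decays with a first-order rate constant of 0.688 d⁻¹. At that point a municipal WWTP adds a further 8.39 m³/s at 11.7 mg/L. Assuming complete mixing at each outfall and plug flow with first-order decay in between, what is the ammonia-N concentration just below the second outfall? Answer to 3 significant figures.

Mixed concentration C = ΣQC/ΣQ = (46.90·0.2200 + 6.430·15.00) / 53.33 = 106.8/53.33 = 2.002 mg/L; combined flow 53.33 m³/s.
Decay over the reach: 2.002·exp(−kt) = 2.002·0.7130 = 1.427 mg/L.
Second outfall: C = (53.33·1.427 + 8.390·11.70)/61.72 = 2.824 mg/L.

2.82 mg/L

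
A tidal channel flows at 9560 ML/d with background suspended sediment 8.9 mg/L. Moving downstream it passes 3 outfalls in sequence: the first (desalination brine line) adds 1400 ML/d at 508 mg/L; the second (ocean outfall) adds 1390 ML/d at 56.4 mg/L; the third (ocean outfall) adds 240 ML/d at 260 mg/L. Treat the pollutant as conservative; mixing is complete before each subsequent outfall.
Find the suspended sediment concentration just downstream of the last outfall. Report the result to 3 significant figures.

74.4 mg/L

After outfall 1: Q = 9560 + 1400 = 10960 ML/d; C = (9560·8.900 + 1400·508.0)/10960 = 72.65 mg/L.
After outfall 2: Q = 10960 + 1390 = 12350 ML/d; C = (10960·72.65 + 1390·56.40)/12350 = 70.82 mg/L.
After outfall 3: Q = 12350 + 240.0 = 12590 ML/d; C = (12350·70.82 + 240.0·260.0)/12590 = 74.43 mg/L.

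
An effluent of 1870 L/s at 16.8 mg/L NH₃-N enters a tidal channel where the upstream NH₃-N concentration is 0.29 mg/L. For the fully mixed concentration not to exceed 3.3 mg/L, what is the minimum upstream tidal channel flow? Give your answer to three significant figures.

8390 L/s

Set C_mix = 3.3: (Q·0.2900 + 1870·16.80) / (Q + 1870) = 3.3
→ Q = 1870·(16.80 − 3.3)/(3.3 − 0.2900) = 8387 L/s.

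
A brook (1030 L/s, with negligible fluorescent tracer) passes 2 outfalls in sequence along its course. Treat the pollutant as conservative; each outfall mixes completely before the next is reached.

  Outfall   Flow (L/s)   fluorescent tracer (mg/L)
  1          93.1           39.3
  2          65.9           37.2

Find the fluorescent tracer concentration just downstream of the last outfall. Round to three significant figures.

5.14 mg/L

Below outfall 1: Q → 1123 L/s, C = (1030·0 + 93.10·39.30)/1123 = 3.258 mg/L.
Below outfall 2: Q → 1189 L/s, C = (1123·3.258 + 65.90·37.20)/1189 = 5.139 mg/L.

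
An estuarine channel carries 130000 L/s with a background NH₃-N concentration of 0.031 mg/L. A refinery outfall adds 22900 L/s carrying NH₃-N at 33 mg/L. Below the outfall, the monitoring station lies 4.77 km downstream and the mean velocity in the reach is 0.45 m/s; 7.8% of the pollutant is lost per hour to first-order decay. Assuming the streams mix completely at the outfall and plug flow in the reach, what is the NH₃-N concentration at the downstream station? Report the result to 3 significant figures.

After mixing, C = (130000·0.03100 + 22900·33.00) / 152900 = 759700/152900 = 4.969 mg/L.
Travel time t = 4.77·1000 / 0.45 = 10600 s = 2.944 h.
7.8%/h lost → k = −ln(1 − 0.078) = 0.08121 h⁻¹.
First-order decay: C = 4.969·exp(−k·t) = 4.969·0.7873 = 3.912 mg/L.

3.91 mg/L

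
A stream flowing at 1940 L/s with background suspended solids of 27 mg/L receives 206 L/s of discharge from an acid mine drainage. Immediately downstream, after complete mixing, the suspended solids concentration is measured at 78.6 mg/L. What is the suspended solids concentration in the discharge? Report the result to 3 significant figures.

565 mg/L

Mass balance: 1940·27.00 + 206.0·Cₑ = 2146·78.60
→ Cₑ = (2146·78.60 − 1940·27.00) / 206.0 = 564.5 mg/L.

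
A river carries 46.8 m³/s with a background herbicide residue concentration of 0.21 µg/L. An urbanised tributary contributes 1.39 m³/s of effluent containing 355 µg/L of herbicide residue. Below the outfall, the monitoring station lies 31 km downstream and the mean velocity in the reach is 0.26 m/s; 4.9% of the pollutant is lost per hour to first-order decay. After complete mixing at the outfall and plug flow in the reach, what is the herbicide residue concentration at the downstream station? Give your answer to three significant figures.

After mixing, C = (46.80·0.2100 + 1.390·355.0) / 48.19 = 503.3/48.19 = 10.44 µg/L.
Travel time t = 31·1000 / 0.26 = 119200 s = 33.12 h.
4.9%/h lost → k = −ln(1 − 0.049) = 0.05024 h⁻¹.
Applying C = C₀e^(−kt): 10.44 × 0.1894 = 1.978 µg/L.

1.98 µg/L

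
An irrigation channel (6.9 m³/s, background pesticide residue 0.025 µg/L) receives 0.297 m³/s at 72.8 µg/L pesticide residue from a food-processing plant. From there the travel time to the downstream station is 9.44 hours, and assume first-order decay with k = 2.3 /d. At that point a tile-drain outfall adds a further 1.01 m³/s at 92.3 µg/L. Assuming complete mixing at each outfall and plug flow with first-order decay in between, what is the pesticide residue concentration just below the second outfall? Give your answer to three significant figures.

Flow-weighted average: C = (6.900·0.02500 + 0.2970·72.80) / 7.197 = 21.79/7.197 = 3.028 µg/L; combined flow 7.197 m³/s.
After decay, C = 3.028 × e^(−kt) = 3.028 × 0.4047 = 1.225 µg/L.
Second outfall: C = (7.197·1.225 + 1.010·92.30)/8.207 = 12.43 µg/L.

12.4 µg/L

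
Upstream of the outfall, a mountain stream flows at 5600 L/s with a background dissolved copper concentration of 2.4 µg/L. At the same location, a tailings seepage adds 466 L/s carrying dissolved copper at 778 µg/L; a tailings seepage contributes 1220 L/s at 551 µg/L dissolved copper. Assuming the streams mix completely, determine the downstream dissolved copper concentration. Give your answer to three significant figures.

Mass balance: C = (5600·2.400 + 466.0·778.0 + 1220·551.0) / 7286 = 1048000/7286 = 143.9 µg/L.

144 µg/L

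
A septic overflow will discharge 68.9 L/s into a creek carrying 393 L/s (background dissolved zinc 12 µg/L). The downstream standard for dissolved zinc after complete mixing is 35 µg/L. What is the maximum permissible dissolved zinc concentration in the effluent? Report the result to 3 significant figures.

166 µg/L

At the limit, (Qr·Cr + Qe·Cₑ)/(Qr + Qe) = 35:
Cₑ = (461.9·35 − 393.0·12.00) / 68.90 = 166.2 µg/L.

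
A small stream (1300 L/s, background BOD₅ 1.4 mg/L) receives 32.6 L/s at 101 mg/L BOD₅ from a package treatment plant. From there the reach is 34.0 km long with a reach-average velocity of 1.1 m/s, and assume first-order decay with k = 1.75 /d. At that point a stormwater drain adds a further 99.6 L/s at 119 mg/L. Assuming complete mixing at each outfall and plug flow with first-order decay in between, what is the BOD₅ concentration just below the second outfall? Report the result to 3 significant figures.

After mixing, C = (1300·1.400 + 32.60·101.0) / 1333 = 5113/1333 = 3.837 mg/L; combined flow 1333 L/s.
Travel time t = 34.0·1000 / 1.1 = 30910 s = 8.586 h.
First-order decay: C = 3.837·exp(−k·t) = 3.837·0.5347 = 2.051 mg/L.
Second outfall: C = (1333·2.051 + 99.60·119.0)/1432 = 10.18 mg/L.

10.2 mg/L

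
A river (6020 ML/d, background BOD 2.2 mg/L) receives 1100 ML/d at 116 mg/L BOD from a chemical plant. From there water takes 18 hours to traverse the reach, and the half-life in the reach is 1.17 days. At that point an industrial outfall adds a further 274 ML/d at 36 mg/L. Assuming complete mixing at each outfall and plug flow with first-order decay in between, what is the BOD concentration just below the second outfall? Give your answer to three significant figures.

Flow-weighted average: C = (6020·2.200 + 1100·116.0) / 7120 = 140800/7120 = 19.78 mg/L; combined flow 7120 ML/d.
Half-life 1.17 d → k = ln 2 / 1.17 = 0.5924 d⁻¹.
Applying C = C₀e^(−kt): 19.78 × 0.6413 = 12.68 mg/L.
At the second outfall, C = (7120·12.68 + 274.0·36.00) / (7120 + 274.0) = 13.55 mg/L.

13.5 mg/L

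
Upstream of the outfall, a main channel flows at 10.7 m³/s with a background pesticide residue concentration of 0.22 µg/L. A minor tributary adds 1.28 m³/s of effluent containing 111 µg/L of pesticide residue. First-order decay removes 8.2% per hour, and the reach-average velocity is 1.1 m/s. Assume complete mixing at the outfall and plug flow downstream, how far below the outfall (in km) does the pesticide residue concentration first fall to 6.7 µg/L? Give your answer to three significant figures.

Flow-weighted average: C = (10.70·0.2200 + 1.280·111.0) / 11.98 = 144.4/11.98 = 12.06 µg/L.
8.2%/h lost → k = −ln(1 − 0.082) = 0.08556 h⁻¹.
Set 12.06·exp(−k·t) = 6.7 → t = ln(12.06/6.7)/k = 24720 s = 6.866 h.
Distance = v·t = 1.1·24720 = 27190 m = 27.19 km.

27.2 km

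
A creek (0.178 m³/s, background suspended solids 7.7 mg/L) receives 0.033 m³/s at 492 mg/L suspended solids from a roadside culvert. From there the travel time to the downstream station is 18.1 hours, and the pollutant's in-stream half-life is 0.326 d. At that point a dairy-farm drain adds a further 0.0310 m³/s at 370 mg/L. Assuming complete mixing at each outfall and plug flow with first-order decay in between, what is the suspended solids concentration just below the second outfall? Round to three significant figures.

62.0 mg/L

After mixing, C = (0.1780·7.700 + 0.03300·492.0) / 0.2110 = 17.61/0.2110 = 83.44 mg/L; combined flow 0.2110 m³/s.
Half-life 0.326 d → k = ln 2 / 0.326 = 2.126 d⁻¹.
First-order decay: C = 83.44·exp(−k·t) = 83.44·0.2012 = 16.79 mg/L.
At the second outfall, C = (0.2110·16.79 + 0.03100·370.0) / (0.2110 + 0.03100) = 62.03 mg/L.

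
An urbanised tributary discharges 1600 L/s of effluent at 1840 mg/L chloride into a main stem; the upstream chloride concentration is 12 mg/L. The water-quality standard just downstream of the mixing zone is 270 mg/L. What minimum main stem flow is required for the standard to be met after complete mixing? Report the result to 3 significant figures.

9740 L/s

Set C_mix = 270: (Q·12.00 + 1600·1840) / (Q + 1600) = 270
→ Q = 1600·(1840 − 270)/(270 − 12.00) = 9736 L/s.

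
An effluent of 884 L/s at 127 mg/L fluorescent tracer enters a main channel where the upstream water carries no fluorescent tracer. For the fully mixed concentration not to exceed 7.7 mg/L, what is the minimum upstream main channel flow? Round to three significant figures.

13700 L/s

Set C_mix = 7.7: (Q·0 + 884.0·127.0) / (Q + 884.0) = 7.7
→ Q = 884.0·(127.0 − 7.7)/(7.7 − 0) = 13700 L/s.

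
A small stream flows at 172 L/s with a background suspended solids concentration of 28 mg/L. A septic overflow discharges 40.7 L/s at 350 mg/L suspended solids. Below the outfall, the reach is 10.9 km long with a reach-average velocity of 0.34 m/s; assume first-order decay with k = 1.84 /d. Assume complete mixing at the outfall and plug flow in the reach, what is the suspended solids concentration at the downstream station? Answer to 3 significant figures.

45.3 mg/L

Mixed concentration C = ΣQC/ΣQ = (172.0·28.00 + 40.70·350.0) / 212.7 = 19060/212.7 = 89.61 mg/L.
Travel time t = 10.9·1000 / 0.34 = 32060 s = 8.905 h.
Applying C = C₀e^(−kt): 89.61 × 0.5052 = 45.28 mg/L.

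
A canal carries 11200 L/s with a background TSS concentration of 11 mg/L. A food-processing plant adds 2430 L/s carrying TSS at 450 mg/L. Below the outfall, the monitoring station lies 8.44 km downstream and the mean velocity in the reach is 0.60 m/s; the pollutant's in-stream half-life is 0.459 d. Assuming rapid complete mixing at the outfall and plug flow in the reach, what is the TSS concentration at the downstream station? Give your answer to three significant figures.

Flow-weighted average: C = (11200·11.00 + 2430·450.0) / 13630 = 1217000/13630 = 89.27 mg/L.
Travel time t = 8.44·1000 / 0.60 = 14070 s = 3.907 h.
Half-life 0.459 d → k = ln 2 / 0.459 = 1.510 d⁻¹.
After decay, C = 89.27 × e^(−kt) = 89.27 × 0.7820 = 69.81 mg/L.

69.8 mg/L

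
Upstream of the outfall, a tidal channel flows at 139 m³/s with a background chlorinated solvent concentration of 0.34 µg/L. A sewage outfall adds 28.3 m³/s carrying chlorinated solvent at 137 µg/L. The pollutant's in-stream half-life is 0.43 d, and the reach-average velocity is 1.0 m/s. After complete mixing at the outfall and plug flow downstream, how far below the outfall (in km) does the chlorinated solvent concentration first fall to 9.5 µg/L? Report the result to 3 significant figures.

Conservation of mass: C = (139.0·0.3400 + 28.30·137.0) / 167.3 = 3924/167.3 = 23.46 µg/L.
Half-life 0.43 d → k = ln 2 / 0.43 = 1.612 d⁻¹.
Set 23.46·exp(−k·t) = 9.5 → t = ln(23.46/9.5)/k = 48450 s = 13.46 h.
Distance = v·t = 1.0·48450 = 48450 m = 48.45 km.

48.4 km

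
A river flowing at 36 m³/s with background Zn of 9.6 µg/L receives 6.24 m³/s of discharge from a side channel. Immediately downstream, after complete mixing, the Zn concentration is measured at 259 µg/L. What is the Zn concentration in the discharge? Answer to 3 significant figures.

1700 µg/L

Mass balance: 36.00·9.600 + 6.240·Cₑ = 42.24·259.0
→ Cₑ = (42.24·259.0 − 36.00·9.600) / 6.240 = 1698 µg/L.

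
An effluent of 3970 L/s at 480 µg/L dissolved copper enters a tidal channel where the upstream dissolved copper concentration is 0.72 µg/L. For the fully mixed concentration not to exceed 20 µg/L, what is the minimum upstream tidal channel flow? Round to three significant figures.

94700 L/s

Set C_mix = 20: (Q·0.7200 + 3970·480.0) / (Q + 3970) = 20
→ Q = 3970·(480.0 − 20)/(20 − 0.7200) = 94720 L/s.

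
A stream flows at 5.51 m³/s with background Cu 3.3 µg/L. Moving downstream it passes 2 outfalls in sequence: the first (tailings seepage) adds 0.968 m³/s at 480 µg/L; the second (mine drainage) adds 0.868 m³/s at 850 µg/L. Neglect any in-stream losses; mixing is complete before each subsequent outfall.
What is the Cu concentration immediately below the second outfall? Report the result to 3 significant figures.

Outfall 1: combined Q = 6.478 m³/s; C = (5.510·3.300 + 0.9680·480.0)/6.478 = 74.53 µg/L.
Outfall 2: combined Q = 7.346 m³/s; C = (6.478·74.53 + 0.8680·850.0)/7.346 = 166.2 µg/L.

166 µg/L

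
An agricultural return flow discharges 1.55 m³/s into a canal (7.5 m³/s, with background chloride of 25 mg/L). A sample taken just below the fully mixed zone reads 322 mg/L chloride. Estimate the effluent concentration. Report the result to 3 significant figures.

Mass balance: 7.500·25.00 + 1.550·Cₑ = 9.050·322.0
→ Cₑ = (9.050·322.0 − 7.500·25.00) / 1.550 = 1759 mg/L.

1760 mg/L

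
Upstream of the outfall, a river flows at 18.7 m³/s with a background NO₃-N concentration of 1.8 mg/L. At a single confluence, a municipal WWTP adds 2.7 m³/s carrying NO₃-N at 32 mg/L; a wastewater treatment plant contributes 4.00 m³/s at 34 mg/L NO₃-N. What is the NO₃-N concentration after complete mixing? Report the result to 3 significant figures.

10.1 mg/L

Conservation of mass: C = (18.70·1.800 + 2.700·32.00 + 4.000·34.00) / 25.40 = 256.1/25.40 = 10.08 mg/L.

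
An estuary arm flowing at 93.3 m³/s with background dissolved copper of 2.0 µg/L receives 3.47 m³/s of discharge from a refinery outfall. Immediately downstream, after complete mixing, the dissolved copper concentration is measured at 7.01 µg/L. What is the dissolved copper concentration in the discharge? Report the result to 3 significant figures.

142 µg/L

Mass balance: 93.30·2.000 + 3.470·Cₑ = 96.77·7.010
→ Cₑ = (96.77·7.010 − 93.30·2.000) / 3.470 = 141.7 µg/L.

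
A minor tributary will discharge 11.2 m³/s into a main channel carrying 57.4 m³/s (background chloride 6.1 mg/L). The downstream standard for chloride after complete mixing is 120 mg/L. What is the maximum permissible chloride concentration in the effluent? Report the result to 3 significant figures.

At the limit, (Qr·Cr + Qe·Cₑ)/(Qr + Qe) = 120:
Cₑ = (68.60·120 − 57.40·6.100) / 11.20 = 703.7 mg/L.

704 mg/L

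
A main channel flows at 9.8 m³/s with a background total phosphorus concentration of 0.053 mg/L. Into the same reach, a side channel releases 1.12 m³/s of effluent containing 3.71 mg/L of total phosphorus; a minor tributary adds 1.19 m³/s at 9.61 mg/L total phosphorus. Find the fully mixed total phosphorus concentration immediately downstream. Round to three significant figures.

1.33 mg/L

Conservation of mass: C = (9.800·0.05300 + 1.120·3.710 + 1.190·9.610) / 12.11 = 16.11/12.11 = 1.330 mg/L.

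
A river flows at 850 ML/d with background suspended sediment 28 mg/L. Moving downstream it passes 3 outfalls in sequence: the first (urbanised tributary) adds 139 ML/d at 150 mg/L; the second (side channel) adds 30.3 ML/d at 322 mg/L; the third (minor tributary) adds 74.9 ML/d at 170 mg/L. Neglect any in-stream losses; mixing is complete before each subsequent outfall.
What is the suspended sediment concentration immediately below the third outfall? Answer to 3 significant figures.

61.4 mg/L

Below outfall 1: Q → 989.0 ML/d, C = (850.0·28.00 + 139.0·150.0)/989.0 = 45.15 mg/L.
Below outfall 2: Q → 1019 ML/d, C = (989.0·45.15 + 30.30·322.0)/1019 = 53.38 mg/L.
Below outfall 3: Q → 1094 ML/d, C = (1019·53.38 + 74.90·170.0)/1094 = 61.36 mg/L.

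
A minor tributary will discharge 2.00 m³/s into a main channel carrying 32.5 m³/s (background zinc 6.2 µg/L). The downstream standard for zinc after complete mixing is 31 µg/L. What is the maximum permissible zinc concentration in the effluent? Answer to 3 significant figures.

At the limit, (Qr·Cr + Qe·Cₑ)/(Qr + Qe) = 31:
Cₑ = (34.50·31 − 32.50·6.200) / 2.000 = 434.0 µg/L.

434 µg/L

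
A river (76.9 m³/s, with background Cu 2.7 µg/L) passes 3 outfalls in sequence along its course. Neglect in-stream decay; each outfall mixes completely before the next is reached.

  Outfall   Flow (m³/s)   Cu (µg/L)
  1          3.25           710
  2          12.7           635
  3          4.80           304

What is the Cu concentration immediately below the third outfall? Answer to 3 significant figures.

123 µg/L

Below outfall 1: Q → 80.15 m³/s, C = (76.90·2.700 + 3.250·710.0)/80.15 = 31.38 µg/L.
Below outfall 2: Q → 92.85 m³/s, C = (80.15·31.38 + 12.70·635.0)/92.85 = 113.9 µg/L.
Below outfall 3: Q → 97.65 m³/s, C = (92.85·113.9 + 4.800·304.0)/97.65 = 123.3 µg/L.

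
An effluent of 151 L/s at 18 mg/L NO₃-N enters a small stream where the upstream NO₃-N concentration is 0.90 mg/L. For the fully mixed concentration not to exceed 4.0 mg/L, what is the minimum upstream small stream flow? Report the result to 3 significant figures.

Set C_mix = 4.0: (Q·0.9000 + 151.0·18.00) / (Q + 151.0) = 4.0
→ Q = 151.0·(18.00 − 4.0)/(4.0 − 0.9000) = 681.9 L/s.

682 L/s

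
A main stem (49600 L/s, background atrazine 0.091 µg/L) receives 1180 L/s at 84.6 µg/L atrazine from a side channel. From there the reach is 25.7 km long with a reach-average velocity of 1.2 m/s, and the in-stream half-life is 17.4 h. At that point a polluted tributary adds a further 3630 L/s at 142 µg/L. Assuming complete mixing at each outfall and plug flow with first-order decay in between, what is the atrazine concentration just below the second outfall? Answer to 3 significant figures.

Flow-weighted average: C = (49600·0.09100 + 1180·84.60) / 50780 = 104300/50780 = 2.055 µg/L; combined flow 50780 L/s.
Travel time t = 25.7·1000 / 1.2 = 21420 s = 5.949 h.
Half-life 17.4 h → k = ln 2 / 17.4 = 0.03984 h⁻¹ = 0.9561 d⁻¹.
After decay, C = 2.055 × e^(−kt) = 2.055 × 0.7890 = 1.621 µg/L.
At the second outfall, C = (50780·1.621 + 3630·142.0) / (50780 + 3630) = 10.99 µg/L.

11.0 µg/L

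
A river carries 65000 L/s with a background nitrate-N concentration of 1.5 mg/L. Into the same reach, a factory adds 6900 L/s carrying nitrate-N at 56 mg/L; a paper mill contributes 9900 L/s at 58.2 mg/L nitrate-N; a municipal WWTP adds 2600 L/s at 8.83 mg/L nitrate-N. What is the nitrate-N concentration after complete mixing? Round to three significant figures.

After mixing, C = (65000·1.500 + 6900·56.00 + 9900·58.20 + 2600·8.830) / 84400 = 1083000/84400 = 12.83 mg/L.

12.8 mg/L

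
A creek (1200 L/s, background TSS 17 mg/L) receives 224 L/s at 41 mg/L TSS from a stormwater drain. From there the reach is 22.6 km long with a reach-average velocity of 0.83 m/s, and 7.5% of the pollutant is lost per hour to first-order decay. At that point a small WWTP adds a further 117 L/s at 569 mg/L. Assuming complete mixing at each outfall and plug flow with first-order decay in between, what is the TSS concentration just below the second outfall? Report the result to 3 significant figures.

53.8 mg/L

Conservation of mass: C = (1200·17.00 + 224.0·41.00) / 1424 = 29580/1424 = 20.78 mg/L; combined flow 1424 L/s.
Travel time t = 22.6·1000 / 0.83 = 27230 s = 7.564 h.
7.5%/h lost → k = −ln(1 − 0.075) = 0.07796 h⁻¹.
First-order decay: C = 20.78·exp(−k·t) = 20.78·0.5545 = 11.52 mg/L.
Second outfall: C = (1424·11.52 + 117.0·569.0)/1541 = 53.85 mg/L.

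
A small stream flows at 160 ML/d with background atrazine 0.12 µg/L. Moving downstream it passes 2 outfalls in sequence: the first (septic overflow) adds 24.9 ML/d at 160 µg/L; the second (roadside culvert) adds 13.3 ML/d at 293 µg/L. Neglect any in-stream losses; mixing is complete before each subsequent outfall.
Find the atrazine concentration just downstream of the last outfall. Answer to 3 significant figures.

After outfall 1: Q = 160.0 + 24.90 = 184.9 ML/d; C = (160.0·0.1200 + 24.90·160.0)/184.9 = 21.65 µg/L.
After outfall 2: Q = 184.9 + 13.30 = 198.2 ML/d; C = (184.9·21.65 + 13.30·293.0)/198.2 = 39.86 µg/L.

39.9 µg/L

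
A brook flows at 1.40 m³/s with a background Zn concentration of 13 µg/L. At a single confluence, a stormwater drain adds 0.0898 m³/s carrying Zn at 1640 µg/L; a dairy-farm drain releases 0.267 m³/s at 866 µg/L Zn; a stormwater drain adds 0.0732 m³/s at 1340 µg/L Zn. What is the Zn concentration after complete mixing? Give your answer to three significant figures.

270 µg/L

Mixed concentration C = ΣQC/ΣQ = (1.400·13.00 + 0.08980·1640 + 0.2670·866.0 + 0.07320·1340) / 1.830 = 494.8/1.830 = 270.4 µg/L.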